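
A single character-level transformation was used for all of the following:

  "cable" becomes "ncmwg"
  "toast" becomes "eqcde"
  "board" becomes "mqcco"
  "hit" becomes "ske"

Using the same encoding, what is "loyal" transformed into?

The shift depends on letter class: consonant c→n is +11, but vowel a→c is +2. Two shifts are in play — +2 for a/e/i/o/u, +11 for every other letter.
Applying it to loyal: l(cons)+11=w, o(vowel)+2=q, y(cons)+11=j, a(vowel)+2=c, l(cons)+11=w.

wqjcw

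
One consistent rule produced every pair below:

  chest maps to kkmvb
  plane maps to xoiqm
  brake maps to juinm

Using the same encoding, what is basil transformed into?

Shifts by position in chest: pos 0: c→k (+8), pos 1: h→k (+3), pos 2: e→m (+8), pos 3: s→v (+3) — repeating every 2. A repeating key of period 2 is used — shifts +8, +3 over and over.
Applying it to basil: b+8=j, a+3=d, s+8=a, i+3=l, l+8=t.

jdalt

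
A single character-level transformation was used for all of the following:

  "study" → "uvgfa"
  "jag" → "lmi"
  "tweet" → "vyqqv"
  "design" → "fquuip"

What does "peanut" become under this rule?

Two shifts are in play — +12 for a/e/i/o/u, +2 for every other letter.
Applying it to peanut: p(cons)+2=r, e(vowel)+12=q, a(vowel)+12=m, n(cons)+2=p, u(vowel)+12=g, t(cons)+2=v.

rqmpgv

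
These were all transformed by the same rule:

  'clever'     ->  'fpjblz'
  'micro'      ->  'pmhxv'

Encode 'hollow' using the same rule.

Letter i (0-indexed) is shifted by i+3, so successive shifts are 3, 4, 5, ….
On hollow: h+3=k, o+4=s, l+5=q, l+6=r, o+7=v, w+8=e.

ksqrve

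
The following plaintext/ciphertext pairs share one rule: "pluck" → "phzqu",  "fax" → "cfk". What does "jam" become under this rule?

The word is reversed, then every letter is shifted forward by 5.
For jam: reverse → maj; then shift: m+5=r, a+5=f, j+5=o.

rfo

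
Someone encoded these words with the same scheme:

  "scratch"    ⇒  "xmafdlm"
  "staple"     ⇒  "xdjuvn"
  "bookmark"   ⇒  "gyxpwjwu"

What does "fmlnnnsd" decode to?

accident

A repeating key of period 3 is used — shifts +5, +10, +9 over and over.
Reversing it on fmlnnnsd: f−5=a, m−10=c, l−9=c, n−5=i, n−10=d, n−9=e, s−5=n, d−10=t.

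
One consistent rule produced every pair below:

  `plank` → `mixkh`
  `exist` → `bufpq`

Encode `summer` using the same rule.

Each letter is shifted forward by 23 in the alphabet (a Caesar shift of +23).
On summer: s+23=p, u+23=r, m+23=j, m+23=j, e+23=b, r+23=o.

prjjbo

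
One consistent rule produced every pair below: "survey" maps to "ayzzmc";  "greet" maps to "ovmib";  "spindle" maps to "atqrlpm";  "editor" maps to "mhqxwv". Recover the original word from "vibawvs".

The shifts repeat in a cycle of length 2: positions 0,1,… shift by +8, +4, then the pattern repeats.
Decoding vibawvs: v−8=n, i−4=e, b−8=t, a−4=w, w−8=o, v−4=r, s−8=k.

network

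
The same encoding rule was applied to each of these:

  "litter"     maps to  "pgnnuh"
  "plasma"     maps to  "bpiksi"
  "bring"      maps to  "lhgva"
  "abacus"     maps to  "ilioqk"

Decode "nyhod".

l(11)→p(15) and i(8)→g(6) fit y≡3x+8 (mod 26); the inverse of 3 mod 26 is 9. Treating letters as 0–25, the rule is x ↦ 3x + 8 (mod 26).
Decoding nyhod: n(13)→9·(13−8)≡19=t; y(24)→9·(24−8)≡14=o; h(7)→9·(7−8)≡17=r; o(14)→9·(14−8)≡2=c; d(3)→9·(3−8)≡7=h (all mod 26).

torch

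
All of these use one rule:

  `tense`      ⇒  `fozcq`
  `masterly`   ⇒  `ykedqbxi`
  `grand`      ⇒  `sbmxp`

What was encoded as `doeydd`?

Shifts by position in tense: pos 0: t→f (+12), pos 1: e→o (+10), pos 2: n→z (+12), pos 3: s→c (+10) — repeating every 2. The shifts repeat in a cycle of length 2: positions 0,1,… shift by +12, +10, then the pattern repeats.
Undoing it on doeydd: d−12=r, o−10=e, e−12=s, y−10=o, d−12=r, d−10=t.

resort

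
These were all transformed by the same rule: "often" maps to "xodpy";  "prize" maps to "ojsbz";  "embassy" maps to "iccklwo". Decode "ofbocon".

deserve

The output letters match the input read backwards, each shifted +10: often reversed is netfo. Read the word backwards and shift each letter +10.
Reversing it on ofbocon: shift back: o−10=e, f−10=v, b−10=r, o−10=e, c−10=s, o−10=e, n−10=d → evresed; then reverse → deserve.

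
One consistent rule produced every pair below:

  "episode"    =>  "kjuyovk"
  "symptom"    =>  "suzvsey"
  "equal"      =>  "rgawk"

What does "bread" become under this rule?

The output letters match the input read backwards, each shifted +6: episode reversed is edosipe. The word is reversed, then every letter is shifted forward by 6.
Applying it to bread: reverse → daerb; then shift: d+6=j, a+6=g, e+6=k, r+6=x, b+6=h.

jgkxh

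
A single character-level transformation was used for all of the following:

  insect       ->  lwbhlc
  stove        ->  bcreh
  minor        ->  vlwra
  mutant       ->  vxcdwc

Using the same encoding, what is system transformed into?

bhbchv

The shift depends on letter class: consonant n→w is +9, but vowel i→l is +3. Two shifts are in play — +3 for a/e/i/o/u, +9 for every other letter.
Applying it to system: s(cons)+9=b, y(cons)+9=h, s(cons)+9=b, t(cons)+9=c, e(vowel)+3=h, m(cons)+9=v.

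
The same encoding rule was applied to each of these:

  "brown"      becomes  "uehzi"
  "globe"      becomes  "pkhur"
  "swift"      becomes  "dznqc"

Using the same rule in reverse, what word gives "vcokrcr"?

athlete

b(1)→u(20) and r(17)→e(4) fit y≡25x+21 (mod 26); the inverse of 25 mod 26 is 25. Each letter's alphabet position (a=0..z=25) is mapped through 25·x+21 mod 26 — an affine cipher.
Undoing it on vcokrcr: v(21)→25·(21−21)≡0=a; c(2)→25·(2−21)≡19=t; o(14)→25·(14−21)≡7=h; k(10)→25·(10−21)≡11=l; r(17)→25·(17−21)≡4=e; c(2)→25·(2−21)≡19=t; r(17)→25·(17−21)≡4=e (all mod 26).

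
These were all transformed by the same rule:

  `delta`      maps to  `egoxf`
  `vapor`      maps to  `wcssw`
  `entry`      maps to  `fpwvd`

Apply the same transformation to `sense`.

tgqwj

In delta: d→e is +1, e→g is +2, l→o is +3, t→x is +4 — the shift increases by 1 each position. Each letter shifts forward by (position + 1), i.e. 1, 2, 3, … — the shift grows by one for each successive letter.
Applying it to sense: s+1=t, e+2=g, n+3=q, s+4=w, e+5=j.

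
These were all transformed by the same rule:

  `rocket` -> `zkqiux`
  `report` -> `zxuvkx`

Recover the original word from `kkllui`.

coffee

The output letters match the input read backwards, each shifted +6: rocket reversed is tekcor. Read the word backwards and shift each letter +6.
Reversing it on kkllui: shift back: k−6=e, k−6=e, l−6=f, l−6=f, u−6=o, i−6=c → eeffoc; then reverse → coffee.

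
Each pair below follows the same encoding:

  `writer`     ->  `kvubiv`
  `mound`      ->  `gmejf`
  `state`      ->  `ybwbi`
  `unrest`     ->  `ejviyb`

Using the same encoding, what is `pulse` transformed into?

w(22)→k(10) and r(17)→v(21) fit y≡3x+22 (mod 26); the inverse of 3 mod 26 is 9. Treating letters as 0–25, the rule is x ↦ 3x + 22 (mod 26).
Applying it to pulse: p(15)→3·15+22≡15=p; u(20)→3·20+22≡4=e; l(11)→3·11+22≡3=d; s(18)→3·18+22≡24=y; e(4)→3·4+22≡8=i (all mod 26).

pedyi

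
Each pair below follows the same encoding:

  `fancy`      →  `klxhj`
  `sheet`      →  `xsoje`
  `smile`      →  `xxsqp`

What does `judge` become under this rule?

ofnlp

Shifts by position in fancy: pos 0: f→k (+5), pos 1: a→l (+11), pos 2: n→x (+10), pos 3: c→h (+5), pos 4: y→j (+11) — repeating every 3. The shifts repeat in a cycle of length 3: positions 0,1,… shift by +5, +11, +10, then the pattern repeats.
Applying it to judge: j+5=o, u+11=f, d+10=n, g+5=l, e+11=p.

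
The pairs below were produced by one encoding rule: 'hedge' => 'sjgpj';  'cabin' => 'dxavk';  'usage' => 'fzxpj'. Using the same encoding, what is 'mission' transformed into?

hvzzvnk

This is an affine cipher: with a=0,…,z=25, each position x becomes (3x+23) mod 26.
Applying it to mission: m(12)→3·12+23≡7=h; i(8)→3·8+23≡21=v; s(18)→3·18+23≡25=z; s(18)→3·18+23≡25=z; i(8)→3·8+23≡21=v; o(14)→3·14+23≡13=n; n(13)→3·13+23≡10=k (all mod 26).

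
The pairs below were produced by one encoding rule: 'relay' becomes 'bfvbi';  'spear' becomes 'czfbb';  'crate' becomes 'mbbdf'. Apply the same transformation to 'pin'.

The shift depends on letter class: consonant r→b is +10, but vowel e→f is +1. The rule splits by letter class: vowels +1, consonants +10.
Applying it to pin: p(cons)+10=z, i(vowel)+1=j, n(cons)+10=x.

zjx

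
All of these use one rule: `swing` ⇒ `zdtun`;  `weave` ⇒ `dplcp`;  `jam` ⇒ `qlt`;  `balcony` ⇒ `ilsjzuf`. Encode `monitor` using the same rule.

The shift depends on letter class: consonant s→z is +7, but vowel i→t is +11. Two shifts are in play — +11 for a/e/i/o/u, +7 for every other letter.
Applying it to monitor: m(cons)+7=t, o(vowel)+11=z, n(cons)+7=u, i(vowel)+11=t, t(cons)+7=a, o(vowel)+11=z, r(cons)+7=y.

tzutazy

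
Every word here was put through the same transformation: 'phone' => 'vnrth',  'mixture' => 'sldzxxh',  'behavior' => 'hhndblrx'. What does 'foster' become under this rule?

lryzhx

Two shifts are in play — +3 for a/e/i/o/u, +6 for every other letter.
Applying it to foster: f(cons)+6=l, o(vowel)+3=r, s(cons)+6=y, t(cons)+6=z, e(vowel)+3=h, r(cons)+6=x.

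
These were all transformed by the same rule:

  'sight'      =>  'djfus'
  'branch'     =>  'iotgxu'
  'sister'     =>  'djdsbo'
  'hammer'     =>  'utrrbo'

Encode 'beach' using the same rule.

ibtxu

Treating letters as 0–25, the rule is x ↦ 15x + 19 (mod 26).
Applying it to beach: b(1)→15·1+19≡8=i; e(4)→15·4+19≡1=b; a(0)→15·0+19≡19=t; c(2)→15·2+19≡23=x; h(7)→15·7+19≡20=u (all mod 26).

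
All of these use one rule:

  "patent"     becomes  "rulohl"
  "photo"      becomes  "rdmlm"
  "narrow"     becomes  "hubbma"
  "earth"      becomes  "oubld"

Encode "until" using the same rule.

qhlix

p(15)→r(17) and a(0)→u(20) fit y≡5x+20 (mod 26); the inverse of 5 mod 26 is 21. Each letter's alphabet position (a=0..z=25) is mapped through 5·x+20 mod 26 — an affine cipher.
On until: u(20)→5·20+20≡16=q; n(13)→5·13+20≡7=h; t(19)→5·19+20≡11=l; i(8)→5·8+20≡8=i; l(11)→5·11+20≡23=x (all mod 26).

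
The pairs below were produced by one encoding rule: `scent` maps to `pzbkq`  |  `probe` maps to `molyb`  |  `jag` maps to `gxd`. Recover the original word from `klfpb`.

noise

Every letter moves 23 places later in the alphabet, wrapping around z→a.
Reversing it on klfpb: k−23=n, l−23=o, f−23=i, p−23=s, b−23=e.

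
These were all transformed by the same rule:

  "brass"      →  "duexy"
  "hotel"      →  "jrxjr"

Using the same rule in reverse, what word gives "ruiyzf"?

pretty

In brass: b→d is +2, r→u is +3, a→e is +4, s→x is +5 — the shift increases by 1 each position. Each letter shifts forward by (position + 2), i.e. 2, 3, 4, … — the shift grows by one for each successive letter.
Undoing it on ruiyzf: r−2=p, u−3=r, i−4=e, y−5=t, z−6=t, f−7=y.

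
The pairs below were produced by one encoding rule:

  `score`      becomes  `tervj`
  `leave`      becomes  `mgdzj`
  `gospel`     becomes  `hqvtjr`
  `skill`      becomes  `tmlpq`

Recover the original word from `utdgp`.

In score: s→t is +1, c→e is +2, o→r is +3, r→v is +4 — the shift increases by 1 each position. Each letter shifts forward by (position + 1), i.e. 1, 2, 3, … — the shift grows by one for each successive letter.
Decoding utdgp: u−1=t, t−2=r, d−3=a, g−4=c, p−5=k.

track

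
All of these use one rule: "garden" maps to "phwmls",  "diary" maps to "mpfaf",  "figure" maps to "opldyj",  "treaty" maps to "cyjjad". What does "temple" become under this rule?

It's a Vigenère-style cipher with numeric key [9,7,5]: position i shifts by key[i mod 3].
Applying it to temple: t+9=c, e+7=l, m+5=r, p+9=y, l+7=s, e+5=j.

clrysj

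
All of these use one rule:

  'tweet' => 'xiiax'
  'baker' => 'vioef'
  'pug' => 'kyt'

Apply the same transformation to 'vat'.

The word is reversed, then every letter is shifted forward by 4.
On vat: reverse → tav; then shift: t+4=x, a+4=e, v+4=z.

xez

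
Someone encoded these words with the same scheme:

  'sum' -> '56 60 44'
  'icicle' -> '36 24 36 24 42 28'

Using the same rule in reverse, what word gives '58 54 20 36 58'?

trait

s(#19)→56 and u(#21)→60: differences scale by 2, so n = 2·pos + 18. The formula is n = 2×(alphabet index, a=1) + 18.
Undoing it on 58 54 20 36 58: 58→(58−18)÷2=20=t, 54→(54−18)÷2=18=r, 20→(20−18)÷2=1=a, 36→(36−18)÷2=9=i, 58→(58−18)÷2=20=t.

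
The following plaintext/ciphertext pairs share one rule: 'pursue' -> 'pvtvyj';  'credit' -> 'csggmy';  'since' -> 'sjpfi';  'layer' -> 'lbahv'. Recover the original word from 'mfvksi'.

In pursue: p→p is +0, u→v is +1, r→t is +2, s→v is +3 — the shift increases by 1 each position. The shift increases by 1 at each position, starting from +0: 0, 1, 2, ….
Undoing it on mfvksi: m−0=m, f−1=e, v−2=t, k−3=h, s−4=o, i−5=d.

method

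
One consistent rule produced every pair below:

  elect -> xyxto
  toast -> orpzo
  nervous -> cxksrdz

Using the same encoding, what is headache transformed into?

qxpiptqx

Each letter's alphabet position (a=0..z=25) is mapped through 15·x+15 mod 26 — an affine cipher.
On headache: h(7)→15·7+15≡16=q; e(4)→15·4+15≡23=x; a(0)→15·0+15≡15=p; d(3)→15·3+15≡8=i; a(0)→15·0+15≡15=p; c(2)→15·2+15≡19=t; h(7)→15·7+15≡16=q; e(4)→15·4+15≡23=x (all mod 26).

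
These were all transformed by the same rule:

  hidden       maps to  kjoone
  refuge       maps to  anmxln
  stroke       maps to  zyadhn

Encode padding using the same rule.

This is an affine cipher: with a=0,…,z=25, each position x becomes (25x+17) mod 26.
For padding: p(15)→25·15+17≡2=c; a(0)→25·0+17≡17=r; d(3)→25·3+17≡14=o; d(3)→25·3+17≡14=o; i(8)→25·8+17≡9=j; n(13)→25·13+17≡4=e; g(6)→25·6+17≡11=l (all mod 26).

croojel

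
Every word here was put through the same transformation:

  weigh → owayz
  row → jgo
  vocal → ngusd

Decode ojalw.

write

Compare letters: w→o is +18, e→w is +18, i→a is +18 — a constant shift. This is a Caesar cipher with shift 18.
Reversing it on ojalw: o−18=w, j−18=r, a−18=i, l−18=t, w−18=e.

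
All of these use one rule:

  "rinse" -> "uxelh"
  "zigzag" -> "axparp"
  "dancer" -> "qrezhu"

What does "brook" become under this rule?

iuvvf

r(17)→u(20) and i(8)→x(23) fit y≡17x+17 (mod 26); the inverse of 17 mod 26 is 23. Each letter's alphabet position (a=0..z=25) is mapped through 17·x+17 mod 26 — an affine cipher.
For brook: b(1)→17·1+17≡8=i; r(17)→17·17+17≡20=u; o(14)→17·14+17≡21=v; o(14)→17·14+17≡21=v; k(10)→17·10+17≡5=f (all mod 26).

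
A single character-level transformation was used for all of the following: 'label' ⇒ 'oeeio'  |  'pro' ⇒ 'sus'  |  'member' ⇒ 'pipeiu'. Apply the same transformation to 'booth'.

The rule splits by letter class: vowels +4, consonants +3.
For booth: b(cons)+3=e, o(vowel)+4=s, o(vowel)+4=s, t(cons)+3=w, h(cons)+3=k.

esswk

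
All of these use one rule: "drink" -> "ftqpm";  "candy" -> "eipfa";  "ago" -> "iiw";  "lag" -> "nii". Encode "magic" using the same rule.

The shift depends on letter class: consonant d→f is +2, but vowel i→q is +8. Two shifts are in play — +8 for a/e/i/o/u, +2 for every other letter.
For magic: m(cons)+2=o, a(vowel)+8=i, g(cons)+2=i, i(vowel)+8=q, c(cons)+2=e.

oiiqe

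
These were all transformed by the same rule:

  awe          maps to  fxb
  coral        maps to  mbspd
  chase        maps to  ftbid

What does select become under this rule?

The output letters match the input read backwards, each shifted +1: awe reversed is ewa. Read the word backwards and shift each letter +1.
For select: reverse → tceles; then shift: t+1=u, c+1=d, e+1=f, l+1=m, e+1=f, s+1=t.

udfmft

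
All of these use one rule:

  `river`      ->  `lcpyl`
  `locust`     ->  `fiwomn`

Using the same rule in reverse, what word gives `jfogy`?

plume

Compare letters: r→l is +20, i→c is +20, v→p is +20 — a constant shift. This is a Caesar cipher with shift 20.
Reversing it on jfogy: j−20=p, f−20=l, o−20=u, g−20=m, y−20=e.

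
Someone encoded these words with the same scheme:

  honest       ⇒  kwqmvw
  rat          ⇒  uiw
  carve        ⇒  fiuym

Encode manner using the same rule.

piqqmu

The shift depends on letter class: consonant h→k is +3, but vowel o→w is +8. Vowels shift forward by 8 and consonants shift forward by 3.
For manner: m(cons)+3=p, a(vowel)+8=i, n(cons)+3=q, n(cons)+3=q, e(vowel)+8=m, r(cons)+3=u.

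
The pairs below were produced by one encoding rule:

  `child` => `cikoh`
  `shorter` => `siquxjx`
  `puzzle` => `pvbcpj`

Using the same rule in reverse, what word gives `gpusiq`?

In child: c→c is +0, h→i is +1, i→k is +2, l→o is +3 — the shift increases by 1 each position. Each letter shifts forward by its position index (0, 1, 2, …) — the shift grows by one for each successive letter.
Decoding gpusiq: g−0=g, p−1=o, u−2=s, s−3=p, i−4=e, q−5=l.

gospel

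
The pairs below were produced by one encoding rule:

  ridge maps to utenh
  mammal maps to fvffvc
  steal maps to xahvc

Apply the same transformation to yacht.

r(17)→u(20) and i(8)→t(19) fit y≡3x+21 (mod 26); the inverse of 3 mod 26 is 9. This is an affine cipher: with a=0,…,z=25, each position x becomes (3x+21) mod 26.
On yacht: y(24)→3·24+21≡15=p; a(0)→3·0+21≡21=v; c(2)→3·2+21≡1=b; h(7)→3·7+21≡16=q; t(19)→3·19+21≡0=a (all mod 26).

pvbqa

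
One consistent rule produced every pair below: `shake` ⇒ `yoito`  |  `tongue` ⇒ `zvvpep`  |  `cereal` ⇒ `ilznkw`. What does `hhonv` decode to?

In shake: s→y is +6, h→o is +7, a→i is +8, k→t is +9 — the shift increases by 1 each position. Letter i (0-indexed) is shifted by i+6, so successive shifts are 6, 7, 8, ….
Reversing it on hhonv: h−6=b, h−7=a, o−8=g, n−9=e, v−10=l.

bagel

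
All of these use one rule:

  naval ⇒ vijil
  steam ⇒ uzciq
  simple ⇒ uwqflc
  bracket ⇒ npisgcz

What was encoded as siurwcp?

cashier

n(13)→v(21) and a(0)→i(8) fit y≡5x+8 (mod 26); the inverse of 5 mod 26 is 21. Treating letters as 0–25, the rule is x ↦ 5x + 8 (mod 26).
Reversing it on siurwcp: s(18)→21·(18−8)≡2=c; i(8)→21·(8−8)≡0=a; u(20)→21·(20−8)≡18=s; r(17)→21·(17−8)≡7=h; w(22)→21·(22−8)≡8=i; c(2)→21·(2−8)≡4=e; p(15)→21·(15−8)≡17=r (all mod 26).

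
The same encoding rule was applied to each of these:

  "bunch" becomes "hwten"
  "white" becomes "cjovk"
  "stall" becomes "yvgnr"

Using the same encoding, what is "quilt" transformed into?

wwonz

Shifts by position in bunch: pos 0: b→h (+6), pos 1: u→w (+2), pos 2: n→t (+6), pos 3: c→e (+2) — repeating every 2. A repeating key of period 2 is used — shifts +6, +2 over and over.
On quilt: q+6=w, u+2=w, i+6=o, l+2=n, t+6=z.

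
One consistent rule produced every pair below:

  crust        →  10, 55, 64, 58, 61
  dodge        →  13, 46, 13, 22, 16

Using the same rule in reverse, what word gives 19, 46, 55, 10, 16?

force

c(#3)→10 and r(#18)→55: differences scale by 3, so n = 3·pos + 1. The formula is n = 3×(alphabet index, a=1) + 1.
Undoing it on 19, 46, 55, 10, 16: 19→(19−1)÷3=6=f, 46→(46−1)÷3=15=o, 55→(55−1)÷3=18=r, 10→(10−1)÷3=3=c, 16→(16−1)÷3=5=e.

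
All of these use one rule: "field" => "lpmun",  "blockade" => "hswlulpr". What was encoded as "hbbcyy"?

button

In field: f→l is +6, i→p is +7, e→m is +8, l→u is +9 — the shift increases by 1 each position. Letter i (0-indexed) is shifted by i+6, so successive shifts are 6, 7, 8, ….
Reversing it on hbbcyy: h−6=b, b−7=u, b−8=t, c−9=t, y−10=o, y−11=n.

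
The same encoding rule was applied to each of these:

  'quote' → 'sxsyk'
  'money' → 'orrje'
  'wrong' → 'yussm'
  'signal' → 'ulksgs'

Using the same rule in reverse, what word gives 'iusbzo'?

In quote: q→s is +2, u→x is +3, o→s is +4, t→y is +5 — the shift increases by 1 each position. The shift increases by 1 at each position, starting from +2: 2, 3, 4, ….
Reversing it on iusbzo: i−2=g, u−3=r, s−4=o, b−5=w, z−6=t, o−7=h.

growth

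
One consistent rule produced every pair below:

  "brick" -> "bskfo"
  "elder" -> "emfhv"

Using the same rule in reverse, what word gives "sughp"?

Letter i (0-indexed) is shifted by i+0, so successive shifts are 0, 1, 2, ….
Reversing it on sughp: s−0=s, u−1=t, g−2=e, h−3=e, p−4=l.

steel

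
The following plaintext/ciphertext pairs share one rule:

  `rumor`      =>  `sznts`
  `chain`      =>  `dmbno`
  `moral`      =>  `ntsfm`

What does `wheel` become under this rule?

Shifts by position in rumor: pos 0: r→s (+1), pos 1: u→z (+5), pos 2: m→n (+1), pos 3: o→t (+5) — repeating every 2. The shifts repeat in a cycle of length 2: positions 0,1,… shift by +1, +5, then the pattern repeats.
On wheel: w+1=x, h+5=m, e+1=f, e+5=j, l+1=m.

xmfjm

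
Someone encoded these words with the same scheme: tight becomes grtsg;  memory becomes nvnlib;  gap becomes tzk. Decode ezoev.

valve

Each letter is replaced by its mirror in the alphabet: a↔z, b↔y, c↔x, and so on (the Atbash cipher).
Reversing it on ezoev: e↔v, z↔a, o↔l, e↔v, v↔e.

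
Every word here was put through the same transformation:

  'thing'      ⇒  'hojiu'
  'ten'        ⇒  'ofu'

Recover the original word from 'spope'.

The output letters match the input read backwards, each shifted +1: thing reversed is gniht. Read the word backwards and shift each letter +1.
Decoding spope: shift back: s−1=r, p−1=o, o−1=n, p−1=o, e−1=d → ronod; then reverse → donor.

donor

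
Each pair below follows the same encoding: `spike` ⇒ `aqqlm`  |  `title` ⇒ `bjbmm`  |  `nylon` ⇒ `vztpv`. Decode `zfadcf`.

rescue

A repeating key of period 2 is used — shifts +8, +1 over and over.
Undoing it on zfadcf: z−8=r, f−1=e, a−8=s, d−1=c, c−8=u, f−1=e.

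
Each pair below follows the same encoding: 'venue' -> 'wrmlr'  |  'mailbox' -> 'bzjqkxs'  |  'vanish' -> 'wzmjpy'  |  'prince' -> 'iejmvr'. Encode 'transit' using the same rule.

aezmpja

Treating letters as 0–25, the rule is x ↦ 11x + 25 (mod 26).
Applying it to transit: t(19)→11·19+25≡0=a; r(17)→11·17+25≡4=e; a(0)→11·0+25≡25=z; n(13)→11·13+25≡12=m; s(18)→11·18+25≡15=p; i(8)→11·8+25≡9=j; t(19)→11·19+25≡0=a (all mod 26).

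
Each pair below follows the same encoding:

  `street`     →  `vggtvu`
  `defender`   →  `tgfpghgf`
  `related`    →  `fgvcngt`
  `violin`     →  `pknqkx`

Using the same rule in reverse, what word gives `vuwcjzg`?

exhaust

Read the word backwards and shift each letter +2.
Undoing it on vuwcjzg: shift back: v−2=t, u−2=s, w−2=u, c−2=a, j−2=h, z−2=x, g−2=e → tsuahxe; then reverse → exhaust.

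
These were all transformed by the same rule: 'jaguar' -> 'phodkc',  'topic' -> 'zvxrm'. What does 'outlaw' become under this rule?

In jaguar: j→p is +6, a→h is +7, g→o is +8, u→d is +9 — the shift increases by 1 each position. The shift increases by 1 at each position, starting from +6: 6, 7, 8, ….
For outlaw: o+6=u, u+7=b, t+8=b, l+9=u, a+10=k, w+11=h.

ubbukh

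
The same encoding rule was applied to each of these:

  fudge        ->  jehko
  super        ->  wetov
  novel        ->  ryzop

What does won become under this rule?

The shift depends on letter class: consonant f→j is +4, but vowel u→e is +10. Two shifts are in play — +10 for a/e/i/o/u, +4 for every other letter.
Applying it to won: w(cons)+4=a, o(vowel)+10=y, n(cons)+4=r.

ayr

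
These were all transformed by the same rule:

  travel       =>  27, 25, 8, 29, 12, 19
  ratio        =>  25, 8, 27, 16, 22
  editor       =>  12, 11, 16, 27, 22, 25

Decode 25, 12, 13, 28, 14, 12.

refuge

t is letter #20 and maps to 27: an offset of 7. The number is (letter's place in the alphabet, a=1) + 7.
Decoding 25, 12, 13, 28, 14, 12: 25→(25−7)÷1=18=r, 12→(12−7)÷1=5=e, 13→(13−7)÷1=6=f, 28→(28−7)÷1=21=u, 14→(14−7)÷1=7=g, 12→(12−7)÷1=5=e.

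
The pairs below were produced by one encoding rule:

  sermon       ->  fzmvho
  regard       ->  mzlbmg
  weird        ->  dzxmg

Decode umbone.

Each letter's alphabet position (a=0..z=25) is mapped through 19·x+1 mod 26 — an affine cipher.
Undoing it on umbone: u(20)→11·(20−1)≡1=b; m(12)→11·(12−1)≡17=r; b(1)→11·(1−1)≡0=a; o(14)→11·(14−1)≡13=n; n(13)→11·(13−1)≡2=c; e(4)→11·(4−1)≡7=h (all mod 26).

branch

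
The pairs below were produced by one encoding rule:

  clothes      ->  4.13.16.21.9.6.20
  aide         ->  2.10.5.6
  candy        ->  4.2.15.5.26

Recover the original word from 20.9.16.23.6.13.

c is letter #3 and maps to 4: an offset of 1. The number is (letter's place in the alphabet, a=1) + 1.
Undoing it on 20.9.16.23.6.13: 20→(20−1)÷1=19=s, 9→(9−1)÷1=8=h, 16→(16−1)÷1=15=o, 23→(23−1)÷1=22=v, 6→(6−1)÷1=5=e, 13→(13−1)÷1=12=l.

shovel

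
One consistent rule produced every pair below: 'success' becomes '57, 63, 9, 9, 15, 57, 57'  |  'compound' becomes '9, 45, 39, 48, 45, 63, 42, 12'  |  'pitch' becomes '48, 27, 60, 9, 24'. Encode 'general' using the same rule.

21, 15, 42, 15, 54, 3, 36

Each letter becomes 3×(its alphabet position, a=1..z=26).
For general: g=7→21, e=5→15, n=14→42, e=5→15, r=18→54, a=1→3, l=12→36.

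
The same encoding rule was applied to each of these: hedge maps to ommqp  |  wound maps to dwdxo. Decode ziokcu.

In hedge: h→o is +7, e→m is +8, d→m is +9, g→q is +10 — the shift increases by 1 each position. Each letter shifts forward by (position + 7), i.e. 7, 8, 9, … — the shift grows by one for each successive letter.
Reversing it on ziokcu: z−7=s, i−8=a, o−9=f, k−10=a, c−11=r, u−12=i.

safari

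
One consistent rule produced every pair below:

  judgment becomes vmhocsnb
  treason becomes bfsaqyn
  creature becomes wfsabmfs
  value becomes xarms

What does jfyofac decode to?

program

j(9)→v(21) and u(20)→m(12) fit y≡11x+0 (mod 26); the inverse of 11 mod 26 is 19. This is an affine cipher: with a=0,…,z=25, each position x becomes (11x+0) mod 26.
Reversing it on jfyofac: j(9)→19·(9−0)≡15=p; f(5)→19·(5−0)≡17=r; y(24)→19·(24−0)≡14=o; o(14)→19·(14−0)≡6=g; f(5)→19·(5−0)≡17=r; a(0)→19·(0−0)≡0=a; c(2)→19·(2−0)≡12=m (all mod 26).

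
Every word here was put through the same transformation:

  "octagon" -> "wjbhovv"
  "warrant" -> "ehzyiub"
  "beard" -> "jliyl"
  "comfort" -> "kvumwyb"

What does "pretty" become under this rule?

Shifts by position in octagon: pos 0: o→w (+8), pos 1: c→j (+7), pos 2: t→b (+8), pos 3: a→h (+7) — repeating every 2. It's a Vigenère-style cipher with numeric key [8,7]: position i shifts by key[i mod 2].
Applying it to pretty: p+8=x, r+7=y, e+8=m, t+7=a, t+8=b, y+7=f.

xymabf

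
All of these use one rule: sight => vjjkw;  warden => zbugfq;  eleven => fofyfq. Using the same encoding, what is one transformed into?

The shift depends on letter class: consonant s→v is +3, but vowel i→j is +1. Vowels shift forward by 1 and consonants shift forward by 3.
On one: o(vowel)+1=p, n(cons)+3=q, e(vowel)+1=f.

pqf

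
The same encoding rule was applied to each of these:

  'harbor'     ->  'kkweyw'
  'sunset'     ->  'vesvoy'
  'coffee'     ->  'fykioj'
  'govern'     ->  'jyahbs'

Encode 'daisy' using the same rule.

gknvi

Shifts by position in harbor: pos 0: h→k (+3), pos 1: a→k (+10), pos 2: r→w (+5), pos 3: b→e (+3), pos 4: o→y (+10), pos 5: r→w (+5) — repeating every 3. It's a Vigenère-style cipher with numeric key [3,10,5]: position i shifts by key[i mod 3].
On daisy: d+3=g, a+10=k, i+5=n, s+3=v, y+10=i.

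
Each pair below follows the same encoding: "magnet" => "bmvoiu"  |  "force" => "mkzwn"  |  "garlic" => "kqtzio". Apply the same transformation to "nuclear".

zimtkcv

The output letters match the input read backwards, each shifted +8: magnet reversed is tengam. Read the word backwards and shift each letter +8.
For nuclear: reverse → raelcun; then shift: r+8=z, a+8=i, e+8=m, l+8=t, c+8=k, u+8=c, n+8=v.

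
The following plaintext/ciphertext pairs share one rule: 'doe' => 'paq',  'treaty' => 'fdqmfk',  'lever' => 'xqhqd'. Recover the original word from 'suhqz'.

given

Compare letters: d→p is +12, o→a is +12, e→q is +12 — a constant shift. It's a constant shift of +12 (ROT12).
Decoding suhqz: s−12=g, u−12=i, h−12=v, q−12=e, z−12=n.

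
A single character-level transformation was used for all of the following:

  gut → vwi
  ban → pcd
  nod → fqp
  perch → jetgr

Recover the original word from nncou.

small

The output letters match the input read backwards, each shifted +2: gut reversed is tug. Two steps: reverse the string, then apply a Caesar shift of +2.
Decoding nncou: shift back: n−2=l, n−2=l, c−2=a, o−2=m, u−2=s → llams; then reverse → small.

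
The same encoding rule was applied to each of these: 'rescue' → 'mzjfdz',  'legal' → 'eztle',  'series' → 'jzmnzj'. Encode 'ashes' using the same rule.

ljqzj

r(17)→m(12) and e(4)→z(25) fit y≡23x+11 (mod 26); the inverse of 23 mod 26 is 17. Treating letters as 0–25, the rule is x ↦ 23x + 11 (mod 26).
Applying it to ashes: a(0)→23·0+11≡11=l; s(18)→23·18+11≡9=j; h(7)→23·7+11≡16=q; e(4)→23·4+11≡25=z; s(18)→23·18+11≡9=j (all mod 26).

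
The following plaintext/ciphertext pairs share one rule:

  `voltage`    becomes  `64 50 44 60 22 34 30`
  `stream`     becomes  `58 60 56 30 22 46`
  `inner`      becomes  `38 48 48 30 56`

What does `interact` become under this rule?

v(#22)→64 and o(#15)→50: differences scale by 2, so n = 2·pos + 20. The formula is n = 2×(alphabet index, a=1) + 20.
On interact: i=9→38, n=14→48, t=20→60, e=5→30, r=18→56, a=1→22, c=3→26, t=20→60.

38 48 60 30 56 22 26 60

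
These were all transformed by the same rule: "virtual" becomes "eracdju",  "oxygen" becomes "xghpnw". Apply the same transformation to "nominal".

Compare letters: v→e is +9, i→r is +9, r→a is +9 — a constant shift. This is a Caesar cipher with shift 9.
On nominal: n+9=w, o+9=x, m+9=v, i+9=r, n+9=w, a+9=j, l+9=u.

wxvrwju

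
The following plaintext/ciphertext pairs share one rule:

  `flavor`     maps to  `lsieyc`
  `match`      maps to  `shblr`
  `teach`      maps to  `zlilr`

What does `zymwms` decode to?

trench

In flavor: f→l is +6, l→s is +7, a→i is +8, v→e is +9 — the shift increases by 1 each position. Each letter shifts forward by (position + 6), i.e. 6, 7, 8, … — the shift grows by one for each successive letter.
Undoing it on zymwms: z−6=t, y−7=r, m−8=e, w−9=n, m−10=c, s−11=h.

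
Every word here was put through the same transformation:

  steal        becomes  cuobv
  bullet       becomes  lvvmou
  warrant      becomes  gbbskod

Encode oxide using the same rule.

yyseo

Shifts by position in steal: pos 0: s→c (+10), pos 1: t→u (+1), pos 2: e→o (+10), pos 3: a→b (+1) — repeating every 2. It's a Vigenère-style cipher with numeric key [10,1]: position i shifts by key[i mod 2].
Applying it to oxide: o+10=y, x+1=y, i+10=s, d+1=e, e+10=o.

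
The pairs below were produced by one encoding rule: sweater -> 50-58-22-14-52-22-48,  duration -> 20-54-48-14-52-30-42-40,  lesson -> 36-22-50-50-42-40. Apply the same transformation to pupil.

s(#19)→50 and w(#23)→58: differences scale by 2, so n = 2·pos + 12. The formula is n = 2×(alphabet index, a=1) + 12.
Applying it to pupil: p=16→44, u=21→54, p=16→44, i=9→30, l=12→36.

44-54-44-30-36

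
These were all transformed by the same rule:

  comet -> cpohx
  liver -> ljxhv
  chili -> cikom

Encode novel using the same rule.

In comet: c→c is +0, o→p is +1, m→o is +2, e→h is +3 — the shift increases by 1 each position. Each letter shifts forward by its position index (0, 1, 2, …) — the shift grows by one for each successive letter.
For novel: n+0=n, o+1=p, v+2=x, e+3=h, l+4=p.

npxhp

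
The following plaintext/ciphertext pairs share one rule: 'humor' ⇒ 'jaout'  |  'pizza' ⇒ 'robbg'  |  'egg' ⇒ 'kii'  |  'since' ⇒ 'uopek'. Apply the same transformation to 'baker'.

The rule splits by letter class: vowels +6, consonants +2.
For baker: b(cons)+2=d, a(vowel)+6=g, k(cons)+2=m, e(vowel)+6=k, r(cons)+2=t.

dgmkt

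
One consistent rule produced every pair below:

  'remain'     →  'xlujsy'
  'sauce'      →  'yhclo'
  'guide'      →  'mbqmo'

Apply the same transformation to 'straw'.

In remain: r→x is +6, e→l is +7, m→u is +8, a→j is +9 — the shift increases by 1 each position. The shift increases by 1 at each position, starting from +6: 6, 7, 8, ….
For straw: s+6=y, t+7=a, r+8=z, a+9=j, w+10=g.

yazjg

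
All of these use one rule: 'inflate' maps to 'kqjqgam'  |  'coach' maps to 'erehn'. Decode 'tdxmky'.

The shift increases by 1 at each position, starting from +2: 2, 3, 4, ….
Undoing it on tdxmky: t−2=r, d−3=a, x−4=t, m−5=h, k−6=e, y−7=r.

rather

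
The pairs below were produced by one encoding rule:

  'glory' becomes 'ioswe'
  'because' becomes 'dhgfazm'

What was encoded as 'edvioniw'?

cardigan

In glory: g→i is +2, l→o is +3, o→s is +4, r→w is +5 — the shift increases by 1 each position. Each letter shifts forward by (position + 2), i.e. 2, 3, 4, … — the shift grows by one for each successive letter.
Decoding edvioniw: e−2=c, d−3=a, v−4=r, i−5=d, o−6=i, n−7=g, i−8=a, w−9=n.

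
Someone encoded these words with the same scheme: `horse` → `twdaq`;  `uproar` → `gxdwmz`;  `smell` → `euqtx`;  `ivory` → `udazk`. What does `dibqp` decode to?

Shifts by position in horse: pos 0: h→t (+12), pos 1: o→w (+8), pos 2: r→d (+12), pos 3: s→a (+8) — repeating every 2. The shifts repeat in a cycle of length 2: positions 0,1,… shift by +12, +8, then the pattern repeats.
Decoding dibqp: d−12=r, i−8=a, b−12=p, q−8=i, p−12=d.

rapid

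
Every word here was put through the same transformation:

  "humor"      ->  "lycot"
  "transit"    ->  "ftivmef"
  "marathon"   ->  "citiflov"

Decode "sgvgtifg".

generate

h(7)→l(11) and u(20)→y(24) fit y≡19x+8 (mod 26); the inverse of 19 mod 26 is 11. This is an affine cipher: with a=0,…,z=25, each position x becomes (19x+8) mod 26.
Undoing it on sgvgtifg: s(18)→11·(18−8)≡6=g; g(6)→11·(6−8)≡4=e; v(21)→11·(21−8)≡13=n; g(6)→11·(6−8)≡4=e; t(19)→11·(19−8)≡17=r; i(8)→11·(8−8)≡0=a; f(5)→11·(5−8)≡19=t; g(6)→11·(6−8)≡4=e (all mod 26).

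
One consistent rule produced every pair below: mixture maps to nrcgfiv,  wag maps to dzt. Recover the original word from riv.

ire

Each pair mirrors across the alphabet (m↔n, i↔r, x↔c): positions sum to 25. Letters are reflected about the middle of the alphabet (position → 25−position): Atbash.
Decoding riv: r↔i, i↔r, v↔e.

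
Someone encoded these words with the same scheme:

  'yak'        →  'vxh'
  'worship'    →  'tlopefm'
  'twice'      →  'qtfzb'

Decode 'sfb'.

Compare letters: y→v is +23, a→x is +23, k→h is +23 — a constant shift. Each letter is shifted forward by 23 in the alphabet (a Caesar shift of +23).
Undoing it on sfb: s−23=v, f−23=i, b−23=e.

vie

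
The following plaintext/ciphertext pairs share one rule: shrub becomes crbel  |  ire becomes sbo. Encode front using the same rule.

Compare letters: s→c is +10, h→r is +10, r→b is +10 — a constant shift. It's a constant shift of +10 (ROT10).
Applying it to front: f+10=p, r+10=b, o+10=y, n+10=x, t+10=d.

pbyxd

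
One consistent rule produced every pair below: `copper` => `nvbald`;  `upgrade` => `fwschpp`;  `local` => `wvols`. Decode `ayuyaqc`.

Shifts by position in copper: pos 0: c→n (+11), pos 1: o→v (+7), pos 2: p→b (+12), pos 3: p→a (+11), pos 4: e→l (+7), pos 5: r→d (+12) — repeating every 3. The shifts repeat in a cycle of length 3: positions 0,1,… shift by +11, +7, +12, then the pattern repeats.
Decoding ayuyaqc: a−11=p, y−7=r, u−12=i, y−11=n, a−7=t, q−12=e, c−11=r.

printer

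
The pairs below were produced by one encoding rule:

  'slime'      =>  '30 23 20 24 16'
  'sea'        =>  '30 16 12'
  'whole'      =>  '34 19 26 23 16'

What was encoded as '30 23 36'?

s is letter #19 and maps to 30: an offset of 11. Each letter is replaced by its alphabet position (a=1..z=26) + 11.
Reversing it on 30 23 36: 30→(30−11)÷1=19=s, 23→(23−11)÷1=12=l, 36→(36−11)÷1=25=y.

sly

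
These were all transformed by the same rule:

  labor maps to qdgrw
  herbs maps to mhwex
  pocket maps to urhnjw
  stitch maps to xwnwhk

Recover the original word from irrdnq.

Shifts by position in labor: pos 0: l→q (+5), pos 1: a→d (+3), pos 2: b→g (+5), pos 3: o→r (+3) — repeating every 2. A repeating key of period 2 is used — shifts +5, +3 over and over.
Undoing it on irrdnq: i−5=d, r−3=o, r−5=m, d−3=a, n−5=i, q−3=n.

domain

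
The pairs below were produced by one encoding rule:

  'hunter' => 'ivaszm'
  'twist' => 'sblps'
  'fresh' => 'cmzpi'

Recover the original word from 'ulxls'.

limit

This is an affine cipher: with a=0,…,z=25, each position x becomes (3x+13) mod 26.
Reversing it on ulxls: u(20)→9·(20−13)≡11=l; l(11)→9·(11−13)≡8=i; x(23)→9·(23−13)≡12=m; l(11)→9·(11−13)≡8=i; s(18)→9·(18−13)≡19=t (all mod 26).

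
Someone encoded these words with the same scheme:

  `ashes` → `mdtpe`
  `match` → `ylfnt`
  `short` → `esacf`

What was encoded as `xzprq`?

lodge

A repeating key of period 2 is used — shifts +12, +11 over and over.
Decoding xzprq: x−12=l, z−11=o, p−12=d, r−11=g, q−12=e.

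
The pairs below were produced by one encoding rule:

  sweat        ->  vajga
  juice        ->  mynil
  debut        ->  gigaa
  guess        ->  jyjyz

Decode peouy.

major

In sweat: s→v is +3, w→a is +4, e→j is +5, a→g is +6 — the shift increases by 1 each position. Letter i (0-indexed) is shifted by i+3, so successive shifts are 3, 4, 5, ….
Decoding peouy: p−3=m, e−4=a, o−5=j, u−6=o, y−7=r.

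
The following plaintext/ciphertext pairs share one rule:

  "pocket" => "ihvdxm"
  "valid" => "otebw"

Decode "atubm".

Compare letters: p→i is +19, o→h is +19, c→v is +19 — a constant shift. This is a Caesar cipher with shift 19.
Decoding atubm: a−19=h, t−19=a, u−19=b, b−19=i, m−19=t.

habit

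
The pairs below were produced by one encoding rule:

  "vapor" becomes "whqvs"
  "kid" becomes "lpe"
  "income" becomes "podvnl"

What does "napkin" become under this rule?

ohqlpo

Vowels shift forward by 7 and consonants shift forward by 1.
Applying it to napkin: n(cons)+1=o, a(vowel)+7=h, p(cons)+1=q, k(cons)+1=l, i(vowel)+7=p, n(cons)+1=o.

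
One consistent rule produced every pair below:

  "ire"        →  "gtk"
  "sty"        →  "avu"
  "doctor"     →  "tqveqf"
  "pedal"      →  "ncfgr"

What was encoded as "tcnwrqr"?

The output letters match the input read backwards, each shifted +2: ire reversed is eri. The word is reversed, then every letter is shifted forward by 2.
Reversing it on tcnwrqr: shift back: t−2=r, c−2=a, n−2=l, w−2=u, r−2=p, q−2=o, r−2=p → ralupop; then reverse → popular.

popular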